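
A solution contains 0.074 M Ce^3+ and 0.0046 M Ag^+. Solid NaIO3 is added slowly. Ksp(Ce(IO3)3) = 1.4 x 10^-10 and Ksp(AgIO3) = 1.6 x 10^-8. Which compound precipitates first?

AgIO3

Precipitation of each salt starts when its ion product equals its Ksp.
For Ce(IO3)3: 1.4 x 10^-10 = 0.074 × [IO3^-]^3  ⇒  [IO3^-] = 1.2 × 10^-3 M.
For AgIO3: 1.6 x 10^-8 = 0.0046 × [IO3^-]  ⇒  [IO3^-] = 3.5 × 10^-6 M.
The salt with the lower threshold [IO3^-] precipitates first: AgIO3.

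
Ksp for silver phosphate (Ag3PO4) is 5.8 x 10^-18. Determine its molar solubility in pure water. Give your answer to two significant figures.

Ag3PO4(s) ⇌ 3 Ag^+ + PO4^3-
Ksp = [Ag^+]^3[PO4^3-]
Let s = molar solubility. Then [Ag^+] = 3s and [PO4^3-] = s.
Substituting: Ksp = (3s)^3s = 27s^4
Solving, s = (5.8 x 10^-18/27)^(1/4) = 2.2 × 10^-5 M

s = 2.2e-5 M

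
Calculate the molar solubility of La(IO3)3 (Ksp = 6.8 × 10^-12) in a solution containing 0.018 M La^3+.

2.4 × 10^-4 M

La(IO3)3(s) ⇌ La^3+ + 3 IO3^-
Ksp = [La^3+][IO3^-]^3
Let s = moles of La(IO3)3 that dissolve per litre. [La^3+] = 0.018 + s ≈ 0.018, [IO3^-] = 3s (since the La^3+ already present dominates).
Ksp ≈ 0.018 × (3s)^3
s = 2.4 x 10^-4 M
Check: s = 2.4 x 10^-4 ≪ 0.018, so the approximation is valid.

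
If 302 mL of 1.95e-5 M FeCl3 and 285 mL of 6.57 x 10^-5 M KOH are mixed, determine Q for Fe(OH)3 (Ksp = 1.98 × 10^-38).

Total volume = 302 + 285 = 587 mL.
[Fe^3+] = 1.95 × 10^-5 × (302/587) = 1.003 × 10^-5 M
[OH^-] = 6.57 × 10^-5 × (285/587) = 3.190 x 10^-5 M
Fe(OH)3(s) ⇌ Fe^3+ + 3 OH^-, so Q = [Fe^3+][OH^-]^3
Q = (1.003 x 10^-5)(3.190 × 10^-5)^3 = 3.26 x 10^-19
Q > Ksp, so Fe(OH)3 will precipitate.

Q ≈ 3.26 x 10^-19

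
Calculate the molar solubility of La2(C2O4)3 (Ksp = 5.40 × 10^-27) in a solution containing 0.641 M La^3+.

7.87 x 10^-10 M

La2(C2O4)3(s) ⇌ 2 La^3+(aq) + 3 C2O4^2-(aq)
Ksp = [La^3+]^2[C2O4^2-]^3
Let s = moles of La2(C2O4)3 that dissolve per litre. [La^3+] = 0.641 + 2s ≈ 0.641, [C2O4^2-] = 3s (since the La^3+ already present dominates).
Ksp ≈ (0.641)^2 × (3s)^3
s = 7.87 × 10^-10 M
Check: 2s = 1.6 × 10^-9 ≪ 0.641, so the approximation is valid.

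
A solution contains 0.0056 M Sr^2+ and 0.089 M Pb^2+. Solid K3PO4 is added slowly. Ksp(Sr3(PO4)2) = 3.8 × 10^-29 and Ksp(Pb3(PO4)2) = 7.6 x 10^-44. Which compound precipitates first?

Pb3(PO4)2

Each salt begins to precipitate when Q = Ksp, i.e. when [PO4^3-] reaches its threshold.
For Sr3(PO4)2: 3.8 × 10^-29 = (0.0056)^3 × [PO4^3-]^2  ⇒  [PO4^3-] = 1.5 x 10^-11 M.
For Pb3(PO4)2: 7.6 x 10^-44 = (0.089)^3 × [PO4^3-]^2  ⇒  [PO4^3-] = 1.0 x 10^-20 M.
The salt with the lower threshold [PO4^3-] precipitates first: Pb3(PO4)2.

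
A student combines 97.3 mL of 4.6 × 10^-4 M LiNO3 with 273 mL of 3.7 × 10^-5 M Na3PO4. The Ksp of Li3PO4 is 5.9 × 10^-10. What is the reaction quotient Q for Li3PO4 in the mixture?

Total volume = 97.3 + 273 = 370.3 mL.
[Li^+] = 4.6 × 10^-4 × (97.3/370.3) = 1.21 x 10^-4 M
[PO4^3-] = 3.7 x 10^-5 × (273/370.3) = 2.73 × 10^-5 M
Li3PO4(s) ⇌ 3 Li^+(aq) + PO4^3-(aq), so Q = [Li^+]^3[PO4^3-]
Q = (1.21 × 10^-4)^3(2.73 × 10^-5) = 4.8 × 10^-17
Q < Ksp, so no precipitate of Li3PO4 forms.

Q = 4.8 x 10^-17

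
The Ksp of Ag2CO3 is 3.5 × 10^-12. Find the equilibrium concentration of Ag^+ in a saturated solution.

Ag2CO3(s) ⇌ 2 Ag^+ + CO3^2-
Ksp = [Ag^+]^2[CO3^2-]
With molar solubility s: [Ag^+] = 2s, [CO3^2-] = s.
So Ksp = (2s)^2 × s = 4s^3
s = (3.5 × 10^-12 / 4)^(1/3) = 9.56 × 10^-5 M
[Ag^+] = 2s = 1.9 × 10^-4 M

1.9e-4 M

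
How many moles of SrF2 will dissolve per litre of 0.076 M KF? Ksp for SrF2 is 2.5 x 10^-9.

SrF2(s) ⇌ Sr^2+ + 2 F^-
Ksp = [Sr^2+][F^-]^2
Let s = moles of SrF2 that dissolve per litre. [Sr^2+] = s, [F^-] = 0.076 + 2s ≈ 0.076 (common-ion effect: F^- is already 0.076 M).
Ksp ≈ s × (0.076)^2
s = 4.3 x 10^-7 M
Check: 2s = 8.7 × 10^-7 ≪ 0.076, so the approximation is valid.

s ≈ 4.3 × 10^-7 M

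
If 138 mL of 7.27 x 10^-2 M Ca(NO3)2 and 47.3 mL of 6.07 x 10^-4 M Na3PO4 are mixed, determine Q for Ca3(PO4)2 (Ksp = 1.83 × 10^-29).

Total volume = 138 + 47.3 = 185.3 mL.
[Ca^2+] = 7.27 × 10^-2 × (138/185.3) = 5.414 × 10^-2 M
[PO4^3-] = 6.07 × 10^-4 × (47.3/185.3) = 1.549 × 10^-4 M
Ca3(PO4)2(s) <=> 3 Ca^2+ + 2 PO4^3-, so Q = [Ca^2+]^3[PO4^3-]^2
Q = (5.414 x 10^-2)^3(1.549 × 10^-4)^2 = 3.81 × 10^-12
Q > Ksp, so Ca3(PO4)2 will precipitate.

3.81e-12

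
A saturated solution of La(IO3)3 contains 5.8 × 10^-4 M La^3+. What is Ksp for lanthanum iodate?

Ksp ≈ 3.1 x 10^-12

La(IO3)3(s) ⇌ La^3+(aq) + 3 IO3^-(aq)
Stoichiometry gives [IO3^-] = (3/1)[La^3+] = 1.74 × 10^-3 M.
Ksp = [La^3+][IO3^-]^3
Ksp = 5.8 x 10^-4 × (1.74 × 10^-3)^3 = 3.1 × 10^-12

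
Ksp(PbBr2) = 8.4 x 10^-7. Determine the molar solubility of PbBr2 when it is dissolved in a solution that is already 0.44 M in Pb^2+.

PbBr2(s) <=> Pb^2+(aq) + 2 Br^-(aq)
Ksp = [Pb^2+][Br^-]^2
Let s = moles of PbBr2 that dissolve per litre. [Pb^2+] = 0.44 + s ≈ 0.44, [Br^-] = 2s (common-ion effect: Pb^2+ is already 0.44 M).
Ksp ≈ 0.44 × (2s)^2
s = 6.9 x 10^-4 M
Check: s = 6.9 × 10^-4 ≪ 0.44, so the approximation is valid.

s = 6.9 x 10^-4 M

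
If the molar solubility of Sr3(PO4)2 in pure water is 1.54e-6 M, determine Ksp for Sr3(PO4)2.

Ksp ≈ 9.35 x 10^-28

Sr3(PO4)2(s) ⇌ 3 Sr^2+ + 2 PO4^3-
With molar solubility s: [Sr^2+] = 3s, [PO4^3-] = 2s.
Ksp = [Sr^2+]^3[PO4^3-]^2
Substituting: Ksp = (3s)^3(2s)^2 = 108s^5
Ksp = 108 × (1.54 x 10^-6)^5 = 9.35 × 10^-28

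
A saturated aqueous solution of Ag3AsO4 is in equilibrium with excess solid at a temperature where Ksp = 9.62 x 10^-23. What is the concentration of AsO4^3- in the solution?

Ag3AsO4(s) ⇌ 3 Ag^+ + AsO4^3-
Ksp = [Ag^+]^3[AsO4^3-]
Let s = molar solubility. Then [Ag^+] = 3s and [AsO4^3-] = s.
So Ksp = (3s)^3 × s = 27s^4
Solving, s = (9.62 x 10^-23/27)^(1/4) = 1.374 × 10^-6 M
[AsO4^3-] = s = 1.37 × 10^-6 M

[AsO4^3-] = 1.37 × 10^-6 M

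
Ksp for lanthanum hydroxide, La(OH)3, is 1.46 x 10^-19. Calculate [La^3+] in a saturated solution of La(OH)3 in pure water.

La(OH)3(s) <=> La^3+(aq) + 3 OH^-(aq)
Ksp = [La^3+][OH^-]^3
Let s = molar solubility. Then [La^3+] = s and [OH^-] = 3s.
Ksp = s(3s)^3 = 27s^4
Solving, s = (1.46 x 10^-19/27)^(1/4) = 8.575 x 10^-6 M
[La^3+] = s = 8.58 x 10^-6 M

8.58 × 10^-6 M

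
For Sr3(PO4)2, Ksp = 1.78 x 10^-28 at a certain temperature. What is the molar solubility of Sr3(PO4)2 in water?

s ≈ 1.11 x 10^-6 M

Sr3(PO4)2(s) ⇌ 3 Sr^2+(aq) + 2 PO4^3-(aq)
Ksp = [Sr^2+]^3[PO4^3-]^2
With molar solubility s: [Sr^2+] = 3s, [PO4^3-] = 2s.
Substituting: Ksp = (3s)^3(2s)^2 = 108s^5
Solving, s = (1.78 x 10^-28/108)^(1/5) = 1.11 × 10^-6 M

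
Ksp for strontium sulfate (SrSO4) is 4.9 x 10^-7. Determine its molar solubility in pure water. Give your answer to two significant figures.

s = 7.0 x 10^-4 M

SrSO4(s) <=> Sr^2+(aq) + SO4^2-(aq)
Ksp = [Sr^2+][SO4^2-]
Let s = molar solubility. Then [Sr^2+] = s and [SO4^2-] = s.
Ksp = s^2
s = √(4.9 x 10^-7) = 7.0 × 10^-4 M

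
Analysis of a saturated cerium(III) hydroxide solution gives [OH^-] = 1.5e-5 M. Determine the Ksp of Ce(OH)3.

Ksp ≈ 1.7e-20

Ce(OH)3(s) ⇌ Ce^3+(aq) + 3 OH^-(aq)
Stoichiometry gives [Ce^3+] = (1/3)[OH^-] = 5.00 × 10^-6 M.
Ksp = [Ce^3+][OH^-]^3
Ksp = 5.00 x 10^-6 × (1.5 x 10^-5)^3 = 1.7 × 10^-20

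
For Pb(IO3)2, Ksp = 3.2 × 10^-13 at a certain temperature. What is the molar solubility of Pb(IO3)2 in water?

Pb(IO3)2(s) ⇌ Pb^2+ + 2 IO3^-
Ksp = [Pb^2+][IO3^-]^2
Let s = molar solubility. Then [Pb^2+] = s and [IO3^-] = 2s.
Substituting: Ksp = s(2s)^2 = 4s^3
s = (3.2 × 10^-13 / 4)^(1/3) = 4.3 × 10^-5 M

s = 4.3 × 10^-5 M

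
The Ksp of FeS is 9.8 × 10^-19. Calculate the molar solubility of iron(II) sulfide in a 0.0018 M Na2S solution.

FeS(s) ⇌ Fe^2+ + S^2-
Ksp = [Fe^2+][S^2-]
If s mol/L dissolves here, [Fe^2+] = s, [S^2-] = 0.0018 + s ≈ 0.0018 (since S^2- from Na2S dominates).
Ksp ≈ s × 0.0018
s = 5.4 x 10^-16 M
Check: s = 5.4 x 10^-16 ≪ 0.0018, so the approximation is valid.

5.4e-16 M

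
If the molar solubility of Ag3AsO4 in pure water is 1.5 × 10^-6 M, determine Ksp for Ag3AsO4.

Ag3AsO4(s) ⇌ 3 Ag^+(aq) + AsO4^3-(aq)
With molar solubility s: [Ag^+] = 3s, [AsO4^3-] = s.
Ksp = [Ag^+]^3[AsO4^3-]
Ksp = (3s)^3s = 27s^4
With s = 1.5 × 10^-6: Ksp = 1.4 × 10^-22

Ksp = 1.4 x 10^-22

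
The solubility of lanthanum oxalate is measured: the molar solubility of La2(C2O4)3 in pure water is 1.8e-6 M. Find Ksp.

La2(C2O4)3(s) <=> 2 La^3+ + 3 C2O4^2-
For each mole of La2(C2O4)3 that dissolves: [La^3+] = 2s, [C2O4^2-] = 3s.
Ksp = [La^3+]^2[C2O4^2-]^3
Ksp = (2s)^2(3s)^3 = 108s^5
Ksp = 108 × (1.8 × 10^-6)^5 = 2.0 × 10^-27

2.0 × 10^-27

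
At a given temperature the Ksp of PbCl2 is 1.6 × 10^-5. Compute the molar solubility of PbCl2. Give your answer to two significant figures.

s ≈ 0.016 M

PbCl2(s) ⇌ Pb^2+ + 2 Cl^-
Ksp = [Pb^2+][Cl^-]^2
For each mole of PbCl2 that dissolves: [Pb^2+] = s, [Cl^-] = 2s.
Substituting: Ksp = s(2s)^2 = 4s^3
Solving, s = (1.6 × 10^-5/4)^(1/3) = 1.6 × 10^-2 M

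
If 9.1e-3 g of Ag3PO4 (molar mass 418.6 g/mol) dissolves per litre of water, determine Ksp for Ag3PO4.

Molar solubility s = (9.1 × 10^-3 g/L) / (418.6 g/mol) = 2.17 x 10^-5 M.
Ag3PO4(s) <=> 3 Ag^+(aq) + PO4^3-(aq)
For each mole of Ag3PO4 that dissolves: [Ag^+] = 3s, [PO4^3-] = s.
Ksp = [Ag^+]^3[PO4^3-]
So Ksp = (3s)^3 × s = 27s^4
Ksp = 27 × (2.17 x 10^-5)^4 = 6.0 × 10^-18

Ksp = 6.0 × 10^-18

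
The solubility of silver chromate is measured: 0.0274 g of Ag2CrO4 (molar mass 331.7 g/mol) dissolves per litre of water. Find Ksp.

Molar solubility s = (2.74 × 10^-2 g/L) / (331.7 g/mol) = 8.260 × 10^-5 M.
Ag2CrO4(s) ⇌ 2 Ag^+(aq) + CrO4^2-(aq)
Let s = molar solubility. Then [Ag^+] = 2s and [CrO4^2-] = s.
Ksp = [Ag^+]^2[CrO4^2-]
Ksp = (2s)^2s = 4s^3
With s = 8.260 x 10^-5: Ksp = 2.25 × 10^-12

Ksp ≈ 2.25 × 10^-12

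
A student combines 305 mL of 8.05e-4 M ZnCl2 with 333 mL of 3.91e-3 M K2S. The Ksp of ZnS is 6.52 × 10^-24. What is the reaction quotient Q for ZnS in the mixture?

Q = 7.85 x 10^-7

Total volume = 305 + 333 = 638 mL.
[Zn^2+] = 8.05 × 10^-4 × (305/638) = 3.848 × 10^-4 M
[S^2-] = 3.91 × 10^-3 × (333/638) = 2.041 x 10^-3 M
ZnS(s) ⇌ Zn^2+(aq) + S^2-(aq), so Q = [Zn^2+][S^2-]
Q = (3.848 × 10^-4)(2.041 × 10^-3) = 7.85 × 10^-7
Q > Ksp, so ZnS will precipitate.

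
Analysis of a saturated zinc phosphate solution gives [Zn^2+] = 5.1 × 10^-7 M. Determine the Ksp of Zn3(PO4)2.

1.5e-32

Zn3(PO4)2(s) ⇌ 3 Zn^2+ + 2 PO4^3-
Stoichiometry gives [PO4^3-] = (2/3)[Zn^2+] = 3.40 × 10^-7 M.
Ksp = [Zn^2+]^3[PO4^3-]^2
Ksp = (5.1 x 10^-7)^3 × (3.40 × 10^-7)^2 = 1.5 × 10^-32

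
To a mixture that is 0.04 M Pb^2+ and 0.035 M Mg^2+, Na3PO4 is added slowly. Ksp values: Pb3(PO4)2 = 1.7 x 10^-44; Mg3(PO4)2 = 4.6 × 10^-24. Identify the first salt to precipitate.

Pb3(PO4)2

Precipitation of each salt starts when its ion product equals its Ksp.
For Pb3(PO4)2: 1.7 x 10^-44 = (0.04)^3 × [PO4^3-]^2  ⇒  [PO4^3-] = 1.6 × 10^-20 M.
For Mg3(PO4)2: 4.6 × 10^-24 = (0.035)^3 × [PO4^3-]^2  ⇒  [PO4^3-] = 3.3 x 10^-10 M.
The salt with the lower threshold [PO4^3-] precipitates first: Pb3(PO4)2.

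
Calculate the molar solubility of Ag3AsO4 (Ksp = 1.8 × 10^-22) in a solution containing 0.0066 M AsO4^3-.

Ag3AsO4(s) ⇌ 3 Ag^+ + AsO4^3-
Ksp = [Ag^+]^3[AsO4^3-]
Let s be the molar solubility in this solution. [Ag^+] = 3s, [AsO4^3-] = 0.0066 + s ≈ 0.0066 (common-ion effect: AsO4^3- is already 0.0066 M).
Ksp ≈ (3s)^3 × 0.0066
s = 1.0 x 10^-7 M
Check: s = 1.0 × 10^-7 ≪ 0.0066, so the approximation is valid.

1.0 × 10^-7 M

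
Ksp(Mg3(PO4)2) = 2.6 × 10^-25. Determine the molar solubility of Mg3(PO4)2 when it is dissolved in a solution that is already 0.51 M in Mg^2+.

s = 7.0 × 10^-13 M

Mg3(PO4)2(s) ⇌ 3 Mg^2+ + 2 PO4^3-
Ksp = [Mg^2+]^3[PO4^3-]^2
Let s be the molar solubility in this solution. [Mg^2+] = 0.51 + 3s ≈ 0.51, [PO4^3-] = 2s (Ksp is small, so little additional dissolves).
Ksp ≈ (0.51)^3 × (2s)^2
s = 7.0 x 10^-13 M
Check: 3s = 2.1 x 10^-12 ≪ 0.51, so the approximation is valid.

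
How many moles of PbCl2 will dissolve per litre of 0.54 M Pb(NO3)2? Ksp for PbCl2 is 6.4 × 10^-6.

PbCl2(s) ⇌ Pb^2+ + 2 Cl^-
Ksp = [Pb^2+][Cl^-]^2
If s mol/L dissolves here, [Pb^2+] = 0.54 + s ≈ 0.54, [Cl^-] = 2s (since Pb^2+ from Pb(NO3)2 dominates).
Ksp ≈ 0.54 × (2s)^2
s = 1.7 x 10^-3 M
Check: s = 1.7 × 10^-3 ≪ 0.54, so the approximation is valid.

s ≈ 1.7 × 10^-3 M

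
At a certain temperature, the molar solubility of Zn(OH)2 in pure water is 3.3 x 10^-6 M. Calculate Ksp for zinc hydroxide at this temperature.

Ksp ≈ 1.4e-16

Zn(OH)2(s) <=> Zn^2+(aq) + 2 OH^-(aq)
With molar solubility s: [Zn^2+] = s, [OH^-] = 2s.
Ksp = [Zn^2+][OH^-]^2
Substituting: Ksp = s(2s)^2 = 4s^3
With s = 3.3 × 10^-6: Ksp = 1.4 x 10^-16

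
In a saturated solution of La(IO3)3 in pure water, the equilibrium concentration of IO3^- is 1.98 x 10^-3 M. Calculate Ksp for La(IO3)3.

La(IO3)3(s) ⇌ La^3+(aq) + 3 IO3^-(aq)
Stoichiometry gives [La^3+] = (1/3)[IO3^-] = 6.600 × 10^-4 M.
Ksp = [La^3+][IO3^-]^3
Ksp = 6.600 × 10^-4 × (1.98 x 10^-3)^3 = 5.12 × 10^-12

Ksp = 5.12 × 10^-12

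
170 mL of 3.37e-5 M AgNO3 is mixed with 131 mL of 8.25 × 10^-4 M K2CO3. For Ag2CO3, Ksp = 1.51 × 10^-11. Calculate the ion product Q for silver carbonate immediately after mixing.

1.30 × 10^-13

Total volume = 170 + 131 = 301 mL.
[Ag^+] = 3.37 x 10^-5 × (170/301) = 1.903 × 10^-5 M
[CO3^2-] = 8.25 × 10^-4 × (131/301) = 3.591 × 10^-4 M
Ag2CO3(s) ⇌ 2 Ag^+ + CO3^2-, so Q = [Ag^+]^2[CO3^2-]
Q = (1.903 x 10^-5)^2(3.591 x 10^-4) = 1.30 x 10^-13
Q < Ksp, so no precipitate of Ag2CO3 forms.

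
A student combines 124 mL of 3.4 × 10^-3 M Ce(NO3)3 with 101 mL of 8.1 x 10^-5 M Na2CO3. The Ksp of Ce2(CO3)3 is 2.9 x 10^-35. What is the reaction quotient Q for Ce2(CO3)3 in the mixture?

Q ≈ 1.7 × 10^-19

Total volume = 124 + 101 = 225 mL.
[Ce^3+] = 3.4 x 10^-3 × (124/225) = 1.87 × 10^-3 M
[CO3^2-] = 8.1 × 10^-5 × (101/225) = 3.64 x 10^-5 M
Ce2(CO3)3(s) ⇌ 2 Ce^3+ + 3 CO3^2-, so Q = [Ce^3+]^2[CO3^2-]^3
Q = (1.87 × 10^-3)^2(3.64 × 10^-5)^3 = 1.7 × 10^-19
Q > Ksp, so Ce2(CO3)3 will precipitate.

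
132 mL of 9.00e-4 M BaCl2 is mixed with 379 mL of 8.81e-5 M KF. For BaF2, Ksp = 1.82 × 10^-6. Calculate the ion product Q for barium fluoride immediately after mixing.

Total volume = 132 + 379 = 511 mL.
[Ba^2+] = 9.00 x 10^-4 × (132/511) = 2.325 × 10^-4 M
[F^-] = 8.81 × 10^-5 × (379/511) = 6.534 x 10^-5 M
BaF2(s) <=> Ba^2+ + 2 F^-, so Q = [Ba^2+][F^-]^2
Q = (2.325 × 10^-4)(6.534 × 10^-5)^2 = 9.93 × 10^-13
Q < Ksp, so no precipitate of BaF2 forms.

Q ≈ 9.93e-13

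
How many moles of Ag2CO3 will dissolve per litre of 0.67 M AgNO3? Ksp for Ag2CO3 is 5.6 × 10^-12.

s = 1.2e-11 M

Ag2CO3(s) ⇌ 2 Ag^+(aq) + CO3^2-(aq)
Ksp = [Ag^+]^2[CO3^2-]
If s mol/L dissolves here, [Ag^+] = 0.67 + 2s ≈ 0.67, [CO3^2-] = s (common-ion effect: Ag^+ is already 0.67 M).
Ksp ≈ (0.67)^2 × s
s = 1.2 x 10^-11 M
Check: 2s = 2.5 x 10^-11 ≪ 0.67, so the approximation is valid.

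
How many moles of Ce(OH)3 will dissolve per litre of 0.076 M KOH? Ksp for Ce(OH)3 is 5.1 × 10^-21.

Ce(OH)3(s) <=> Ce^3+(aq) + 3 OH^-(aq)
Ksp = [Ce^3+][OH^-]^3
If s mol/L dissolves here, [Ce^3+] = s, [OH^-] = 0.076 + 3s ≈ 0.076 (common-ion effect: OH^- is already 0.076 M).
Ksp ≈ s × (0.076)^3
s = 1.2 × 10^-17 M
Check: 3s = 3.5 × 10^-17 ≪ 0.076, so the approximation is valid.

s ≈ 1.2 × 10^-17 M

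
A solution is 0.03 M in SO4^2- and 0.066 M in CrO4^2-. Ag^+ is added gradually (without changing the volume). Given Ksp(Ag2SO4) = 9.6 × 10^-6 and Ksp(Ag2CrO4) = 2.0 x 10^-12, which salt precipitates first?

Each salt begins to precipitate when Q = Ksp, i.e. when [Ag^+] reaches its threshold.
For Ag2SO4: 9.6 × 10^-6 = 0.03 × [Ag^+]^2  ⇒  [Ag^+] = 1.8 x 10^-2 M.
For Ag2CrO4: 2.0 x 10^-12 = 0.066 × [Ag^+]^2  ⇒  [Ag^+] = 5.5 × 10^-6 M.
The salt with the lower threshold [Ag^+] precipitates first: Ag2CrO4.

Ag2CrO4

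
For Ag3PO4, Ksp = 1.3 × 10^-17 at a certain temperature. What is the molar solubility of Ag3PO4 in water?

Ag3PO4(s) <=> 3 Ag^+ + PO4^3-
Ksp = [Ag^+]^3[PO4^3-]
If s mol/L of Ag3PO4 dissolves, [Ag^+] = 3s and [PO4^3-] = s.
Ksp = (3s)^3s = 27s^4
Solving, s = (1.3 × 10^-17/27)^(1/4) = 2.6 x 10^-5 M

s = 2.6 × 10^-5 M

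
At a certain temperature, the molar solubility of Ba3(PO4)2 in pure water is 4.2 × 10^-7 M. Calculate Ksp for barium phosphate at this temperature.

Ba3(PO4)2(s) <=> 3 Ba^2+ + 2 PO4^3-
Let s = molar solubility. Then [Ba^2+] = 3s and [PO4^3-] = 2s.
Ksp = [Ba^2+]^3[PO4^3-]^2
So Ksp = (3s)^3 × (2s)^2 = 108s^5
Ksp = 108 × (4.2 × 10^-7)^5 = 1.4 × 10^-30

Ksp ≈ 1.4e-30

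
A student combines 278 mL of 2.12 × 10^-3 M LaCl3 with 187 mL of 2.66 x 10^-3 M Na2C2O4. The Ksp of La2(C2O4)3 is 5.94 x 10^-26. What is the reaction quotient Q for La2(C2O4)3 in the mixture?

Total volume = 278 + 187 = 465 mL.
[La^3+] = 2.12 x 10^-3 × (278/465) = 1.267 x 10^-3 M
[C2O4^2-] = 2.66 × 10^-3 × (187/465) = 1.070 × 10^-3 M
La2(C2O4)3(s) ⇌ 2 La^3+ + 3 C2O4^2-, so Q = [La^3+]^2[C2O4^2-]^3
Q = (1.267 x 10^-3)^2(1.070 × 10^-3)^3 = 1.97 × 10^-15
Q > Ksp, so La2(C2O4)3 will precipitate.

Q = 1.97e-15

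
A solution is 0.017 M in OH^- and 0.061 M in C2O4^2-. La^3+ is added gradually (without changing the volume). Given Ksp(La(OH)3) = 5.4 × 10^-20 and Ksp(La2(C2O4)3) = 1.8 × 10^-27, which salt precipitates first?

Precipitation of each salt starts when its ion product equals its Ksp.
For La(OH)3: 5.4 × 10^-20 = (0.017)^3 × [La^3+]  ⇒  [La^3+] = 1.1 × 10^-14 M.
For La2(C2O4)3: 1.8 × 10^-27 = (0.061)^3 × [La^3+]^2  ⇒  [La^3+] = 2.8 x 10^-12 M.
The salt with the lower threshold [La^3+] precipitates first: La(OH)3.

La(OH)3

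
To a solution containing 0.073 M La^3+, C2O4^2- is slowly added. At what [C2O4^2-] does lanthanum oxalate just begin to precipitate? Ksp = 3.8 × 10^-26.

La2(C2O4)3(s) ⇌ 2 La^3+(aq) + 3 C2O4^2-(aq)
Ksp = [La^3+]^2[C2O4^2-]^3
Precipitation begins when Q = Ksp. With [La^3+] = 0.073 M:
3.8 × 10^-26 = (0.073)^2 × [C2O4^2-]^3
[C2O4^2-] = (3.8 × 10^-26 / 5.33 x 10^-3)^(1/3) = 1.9 × 10^-8 M

1.9 x 10^-8 M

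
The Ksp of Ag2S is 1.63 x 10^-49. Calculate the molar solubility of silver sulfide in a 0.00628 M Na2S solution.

s = 2.55 × 10^-24 M

Ag2S(s) <=> 2 Ag^+(aq) + S^2-(aq)
Ksp = [Ag^+]^2[S^2-]
Let s be the molar solubility in this solution. [Ag^+] = 2s, [S^2-] = 0.00628 + s ≈ 0.00628 (since S^2- from Na2S dominates).
Ksp ≈ (2s)^2 × 0.00628
s = 2.55 x 10^-24 M
Check: s = 2.5 × 10^-24 ≪ 0.00628, so the approximation is valid.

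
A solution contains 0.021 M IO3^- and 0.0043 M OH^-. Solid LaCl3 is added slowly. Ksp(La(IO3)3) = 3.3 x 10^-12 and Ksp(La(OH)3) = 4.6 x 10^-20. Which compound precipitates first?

La(OH)3

Precipitation of each salt starts when its ion product equals its Ksp.
For La(IO3)3: 3.3 x 10^-12 = (0.021)^3 × [La^3+]  ⇒  [La^3+] = 3.6 x 10^-7 M.
For La(OH)3: 4.6 x 10^-20 = (0.0043)^3 × [La^3+]  ⇒  [La^3+] = 5.8 x 10^-13 M.
The salt with the lower threshold [La^3+] precipitates first: La(OH)3.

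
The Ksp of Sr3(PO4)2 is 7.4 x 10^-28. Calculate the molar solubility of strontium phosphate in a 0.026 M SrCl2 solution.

s = 3.2e-12 M

Sr3(PO4)2(s) ⇌ 3 Sr^2+ + 2 PO4^3-
Ksp = [Sr^2+]^3[PO4^3-]^2
Let s = moles of Sr3(PO4)2 that dissolve per litre. [Sr^2+] = 0.026 + 3s ≈ 0.026, [PO4^3-] = 2s (since Sr^2+ from SrCl2 dominates).
Ksp ≈ (0.026)^3 × (2s)^2
s = 3.2 x 10^-12 M
Check: 3s = 9.7 × 10^-12 ≪ 0.026, so the approximation is valid.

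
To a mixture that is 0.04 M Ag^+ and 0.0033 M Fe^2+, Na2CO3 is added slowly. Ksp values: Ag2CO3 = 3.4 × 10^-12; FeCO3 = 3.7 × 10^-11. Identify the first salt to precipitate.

Ag2CO3

Precipitation of each salt starts when its ion product equals its Ksp.
For Ag2CO3: 3.4 × 10^-12 = (0.04)^2 × [CO3^2-]  ⇒  [CO3^2-] = 2.1 × 10^-9 M.
For FeCO3: 3.7 × 10^-11 = 0.0033 × [CO3^2-]  ⇒  [CO3^2-] = 1.1 x 10^-8 M.
The salt with the lower threshold [CO3^2-] precipitates first: Ag2CO3.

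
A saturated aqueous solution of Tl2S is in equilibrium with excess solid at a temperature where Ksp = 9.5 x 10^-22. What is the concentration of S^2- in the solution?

Tl2S(s) ⇌ 2 Tl^+(aq) + S^2-(aq)
Ksp = [Tl^+]^2[S^2-]
Let s = molar solubility. Then [Tl^+] = 2s and [S^2-] = s.
Ksp = (2s)^2s = 4s^3
s^3 = 9.5 x 10^-22 / 4, so s = 6.19 × 10^-8 M
[S^2-] = s = 6.2 x 10^-8 M

[S^2-] = 6.2 × 10^-8 M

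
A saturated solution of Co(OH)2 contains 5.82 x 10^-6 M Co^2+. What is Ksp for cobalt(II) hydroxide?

Co(OH)2(s) <=> Co^2+ + 2 OH^-
Stoichiometry gives [OH^-] = (2/1)[Co^2+] = 1.164 x 10^-5 M.
Ksp = [Co^2+][OH^-]^2
Ksp = 5.82 × 10^-6 × (1.164 x 10^-5)^2 = 7.89 × 10^-16

7.89 x 10^-16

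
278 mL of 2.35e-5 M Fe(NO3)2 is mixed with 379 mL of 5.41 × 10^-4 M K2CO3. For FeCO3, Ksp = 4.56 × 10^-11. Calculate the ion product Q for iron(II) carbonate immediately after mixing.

Total volume = 278 + 379 = 657 mL.
[Fe^2+] = 2.35 x 10^-5 × (278/657) = 9.944 x 10^-6 M
[CO3^2-] = 5.41 × 10^-4 × (379/657) = 3.121 x 10^-4 M
FeCO3(s) ⇌ Fe^2+ + CO3^2-, so Q = [Fe^2+][CO3^2-]
Q = (9.944 x 10^-6)(3.121 × 10^-4) = 3.10 x 10^-9
Q > Ksp, so FeCO3 will precipitate.

3.10 x 10^-9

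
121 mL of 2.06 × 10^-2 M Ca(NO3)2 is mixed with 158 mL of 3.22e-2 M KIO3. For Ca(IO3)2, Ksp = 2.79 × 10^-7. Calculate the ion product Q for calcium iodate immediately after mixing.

2.97e-6

Total volume = 121 + 158 = 279 mL.
[Ca^2+] = 2.06 × 10^-2 × (121/279) = 8.934 x 10^-3 M
[IO3^-] = 3.22 × 10^-2 × (158/279) = 1.824 × 10^-2 M
Ca(IO3)2(s) ⇌ Ca^2+(aq) + 2 IO3^-(aq), so Q = [Ca^2+][IO3^-]^2
Q = (8.934 × 10^-3)(1.824 x 10^-2)^2 = 2.97 × 10^-6
Q > Ksp, so Ca(IO3)2 will precipitate.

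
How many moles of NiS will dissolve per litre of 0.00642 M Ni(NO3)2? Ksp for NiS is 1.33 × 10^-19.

NiS(s) ⇌ Ni^2+(aq) + S^2-(aq)
Ksp = [Ni^2+][S^2-]
Let s = moles of NiS that dissolve per litre. [Ni^2+] = 0.00642 + s ≈ 0.00642, [S^2-] = s (since Ni^2+ from Ni(NO3)2 dominates).
Ksp ≈ 0.00642 × s
s = 2.07 × 10^-17 M
Check: s = 2.1 x 10^-17 ≪ 0.00642, so the approximation is valid.

s = 2.07 x 10^-17 M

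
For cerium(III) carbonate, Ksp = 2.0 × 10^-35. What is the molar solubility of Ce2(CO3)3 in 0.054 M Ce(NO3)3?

6.3 × 10^-12 M

Ce2(CO3)3(s) <=> 2 Ce^3+ + 3 CO3^2-
Ksp = [Ce^3+]^2[CO3^2-]^3
Let s = moles of Ce2(CO3)3 that dissolve per litre. [Ce^3+] = 0.054 + 2s ≈ 0.054, [CO3^2-] = 3s (since Ce^3+ from Ce(NO3)3 dominates).
Ksp ≈ (0.054)^2 × (3s)^3
s = 6.3 × 10^-12 M
Check: 2s = 1.3 x 10^-11 ≪ 0.054, so the approximation is valid.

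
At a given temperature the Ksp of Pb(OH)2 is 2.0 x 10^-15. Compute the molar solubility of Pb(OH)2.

Pb(OH)2(s) ⇌ Pb^2+ + 2 OH^-
Ksp = [Pb^2+][OH^-]^2
For each mole of Pb(OH)2 that dissolves: [Pb^2+] = s, [OH^-] = 2s.
Substituting: Ksp = s(2s)^2 = 4s^3
s = (2.0 x 10^-15 / 4)^(1/3) = 7.9 × 10^-6 M

s ≈ 7.9 × 10^-6 M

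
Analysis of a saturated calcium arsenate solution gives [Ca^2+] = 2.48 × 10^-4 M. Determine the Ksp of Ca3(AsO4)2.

Ca3(AsO4)2(s) <=> 3 Ca^2+(aq) + 2 AsO4^3-(aq)
Stoichiometry gives [AsO4^3-] = (2/3)[Ca^2+] = 1.653 x 10^-4 M.
Ksp = [Ca^2+]^3[AsO4^3-]^2
Ksp = (2.48 × 10^-4)^3 × (1.653 × 10^-4)^2 = 4.17 × 10^-19

4.17e-19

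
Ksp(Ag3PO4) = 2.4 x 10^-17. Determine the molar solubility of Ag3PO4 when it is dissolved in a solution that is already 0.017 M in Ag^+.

Ag3PO4(s) <=> 3 Ag^+(aq) + PO4^3-(aq)
Ksp = [Ag^+]^3[PO4^3-]
If s mol/L dissolves here, [Ag^+] = 0.017 + 3s ≈ 0.017, [PO4^3-] = s (Ksp is small, so little additional dissolves).
Ksp ≈ (0.017)^3 × s
s = 4.9 × 10^-12 M
Check: 3s = 1.5 × 10^-11 ≪ 0.017, so the approximation is valid.

s ≈ 4.9e-12 M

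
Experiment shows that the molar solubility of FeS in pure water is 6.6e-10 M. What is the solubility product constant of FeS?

FeS(s) ⇌ Fe^2+(aq) + S^2-(aq)
For each mole of FeS that dissolves: [Fe^2+] = s, [S^2-] = s.
Ksp = [Fe^2+][S^2-]
Ksp = s × s = s^2
With s = 6.6 × 10^-10: Ksp = 4.4 × 10^-19

4.4 × 10^-19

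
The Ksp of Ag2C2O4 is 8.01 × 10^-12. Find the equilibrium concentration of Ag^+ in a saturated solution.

Ag2C2O4(s) ⇌ 2 Ag^+(aq) + C2O4^2-(aq)
Ksp = [Ag^+]^2[C2O4^2-]
For each mole of Ag2C2O4 that dissolves: [Ag^+] = 2s, [C2O4^2-] = s.
So Ksp = (2s)^2 × s = 4s^3
s = (8.01 × 10^-12 / 4)^(1/3) = 1.260 × 10^-4 M
[Ag^+] = 2s = 2.52 × 10^-4 M

2.52 × 10^-4 M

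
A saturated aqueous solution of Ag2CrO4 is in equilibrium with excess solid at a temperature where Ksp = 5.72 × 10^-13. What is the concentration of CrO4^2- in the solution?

Ag2CrO4(s) <=> 2 Ag^+(aq) + CrO4^2-(aq)
Ksp = [Ag^+]^2[CrO4^2-]
For each mole of Ag2CrO4 that dissolves: [Ag^+] = 2s, [CrO4^2-] = s.
Ksp = (2s)^2s = 4s^3
Solving, s = (5.72 × 10^-13/4)^(1/3) = 5.229 x 10^-5 M
[CrO4^2-] = s = 5.23 × 10^-5 M

5.23 x 10^-5 M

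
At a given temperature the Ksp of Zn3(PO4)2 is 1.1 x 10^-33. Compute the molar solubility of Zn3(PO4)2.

s ≈ 1.0 x 10^-7 M

Zn3(PO4)2(s) ⇌ 3 Zn^2+(aq) + 2 PO4^3-(aq)
Ksp = [Zn^2+]^3[PO4^3-]^2
Let s = molar solubility. Then [Zn^2+] = 3s and [PO4^3-] = 2s.
So Ksp = (3s)^3 × (2s)^2 = 108s^5
s = (1.1 x 10^-33 / 108)^(1/5) = 1.0 × 10^-7 M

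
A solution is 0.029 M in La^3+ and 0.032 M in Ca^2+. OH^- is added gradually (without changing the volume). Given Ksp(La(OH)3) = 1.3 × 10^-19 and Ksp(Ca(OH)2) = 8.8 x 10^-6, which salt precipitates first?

Precipitation of each salt starts when its ion product equals its Ksp.
For La(OH)3: 1.3 × 10^-19 = 0.029 × [OH^-]^3  ⇒  [OH^-] = 1.6 x 10^-6 M.
For Ca(OH)2: 8.8 x 10^-6 = 0.032 × [OH^-]^2  ⇒  [OH^-] = 1.7 × 10^-2 M.
The salt with the lower threshold [OH^-] precipitates first: La(OH)3.

La(OH)3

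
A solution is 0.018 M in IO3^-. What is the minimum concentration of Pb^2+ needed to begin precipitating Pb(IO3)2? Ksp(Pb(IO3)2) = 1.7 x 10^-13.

Pb(IO3)2(s) <=> Pb^2+ + 2 IO3^-
Ksp = [Pb^2+][IO3^-]^2
Precipitation begins when Q = Ksp. With [IO3^-] = 0.018 M:
1.7 x 10^-13 = (0.018)^2 × [Pb^2+]
[Pb^2+] = (1.7 x 10^-13 / 3.24 × 10^-4) = 5.2 × 10^-10 M

[Pb^2+] = 5.2e-10 M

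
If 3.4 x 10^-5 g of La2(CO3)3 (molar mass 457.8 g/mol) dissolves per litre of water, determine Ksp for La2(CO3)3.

Molar solubility s = (3.4 x 10^-5 g/L) / (457.8 g/mol) = 7.43 × 10^-8 M.
La2(CO3)3(s) ⇌ 2 La^3+(aq) + 3 CO3^2-(aq)
Let s = molar solubility. Then [La^3+] = 2s and [CO3^2-] = 3s.
Ksp = [La^3+]^2[CO3^2-]^3
Substituting: Ksp = (2s)^2(3s)^3 = 108s^5
Ksp = 108 × (7.43 x 10^-8)^5 = 2.4 × 10^-34

Ksp = 2.4 × 10^-34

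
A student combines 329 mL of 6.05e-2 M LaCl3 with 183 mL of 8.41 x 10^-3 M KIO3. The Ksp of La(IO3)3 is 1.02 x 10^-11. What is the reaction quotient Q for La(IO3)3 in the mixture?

Total volume = 329 + 183 = 512 mL.
[La^3+] = 6.05 x 10^-2 × (329/512) = 3.888 x 10^-2 M
[IO3^-] = 8.41 × 10^-3 × (183/512) = 3.006 × 10^-3 M
La(IO3)3(s) ⇌ La^3+ + 3 IO3^-, so Q = [La^3+][IO3^-]^3
Q = (3.888 × 10^-2)(3.006 × 10^-3)^3 = 1.06 x 10^-9
Q > Ksp, so La(IO3)3 will precipitate.

1.06 × 10^-9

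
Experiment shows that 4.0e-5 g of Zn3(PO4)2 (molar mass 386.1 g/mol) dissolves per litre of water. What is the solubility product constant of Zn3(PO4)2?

Molar solubility s = (4.0 × 10^-5 g/L) / (386.1 g/mol) = 1.04 x 10^-7 M.
Zn3(PO4)2(s) <=> 3 Zn^2+(aq) + 2 PO4^3-(aq)
Let s = molar solubility. Then [Zn^2+] = 3s and [PO4^3-] = 2s.
Ksp = [Zn^2+]^3[PO4^3-]^2
Ksp = (3s)^3(2s)^2 = 108s^5
With s = 1.04 × 10^-7: Ksp = 1.3 × 10^-33

Ksp ≈ 1.3e-33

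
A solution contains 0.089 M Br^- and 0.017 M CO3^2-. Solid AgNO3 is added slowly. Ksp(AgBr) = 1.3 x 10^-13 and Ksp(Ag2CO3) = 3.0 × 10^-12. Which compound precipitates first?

Each salt begins to precipitate when Q = Ksp, i.e. when [Ag^+] reaches its threshold.
For AgBr: 1.3 x 10^-13 = 0.089 × [Ag^+]  ⇒  [Ag^+] = 1.5 × 10^-12 M.
For Ag2CO3: 3.0 × 10^-12 = 0.017 × [Ag^+]^2  ⇒  [Ag^+] = 1.3 × 10^-5 M.
The salt with the lower threshold [Ag^+] precipitates first: AgBr.

AgBr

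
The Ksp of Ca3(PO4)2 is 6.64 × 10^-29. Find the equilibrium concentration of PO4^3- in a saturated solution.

[PO4^3-] = 1.81e-6 M

Ca3(PO4)2(s) <=> 3 Ca^2+(aq) + 2 PO4^3-(aq)
Ksp = [Ca^2+]^3[PO4^3-]^2
With molar solubility s: [Ca^2+] = 3s, [PO4^3-] = 2s.
So Ksp = (3s)^3 × (2s)^2 = 108s^5
s = (6.64 × 10^-29 / 108)^(1/5) = 9.073 × 10^-7 M
[PO4^3-] = 2s = 1.81 x 10^-6 M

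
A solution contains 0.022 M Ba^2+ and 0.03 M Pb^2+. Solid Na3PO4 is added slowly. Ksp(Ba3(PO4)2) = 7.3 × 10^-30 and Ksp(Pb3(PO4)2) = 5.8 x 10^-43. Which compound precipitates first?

Precipitation of each salt starts when its ion product equals its Ksp.
For Ba3(PO4)2: 7.3 × 10^-30 = (0.022)^3 × [PO4^3-]^2  ⇒  [PO4^3-] = 8.3 × 10^-13 M.
For Pb3(PO4)2: 5.8 x 10^-43 = (0.03)^3 × [PO4^3-]^2  ⇒  [PO4^3-] = 1.5 × 10^-19 M.
The salt with the lower threshold [PO4^3-] precipitates first: Pb3(PO4)2.

Pb3(PO4)2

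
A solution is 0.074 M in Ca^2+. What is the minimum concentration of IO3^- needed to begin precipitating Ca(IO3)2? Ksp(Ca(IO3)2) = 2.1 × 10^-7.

Ca(IO3)2(s) <=> Ca^2+ + 2 IO3^-
Ksp = [Ca^2+][IO3^-]^2
Precipitation begins when Q = Ksp. With [Ca^2+] = 0.074 M:
2.1 × 10^-7 = (0.074) × [IO3^-]^2
[IO3^-] = (2.1 × 10^-7 / 7.4 × 10^-2)^(1/2) = 1.7 × 10^-3 M

1.7 × 10^-3 M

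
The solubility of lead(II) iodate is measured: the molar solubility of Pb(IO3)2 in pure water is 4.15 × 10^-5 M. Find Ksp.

2.86 × 10^-13

Pb(IO3)2(s) ⇌ Pb^2+ + 2 IO3^-
For each mole of Pb(IO3)2 that dissolves: [Pb^2+] = s, [IO3^-] = 2s.
Ksp = [Pb^2+][IO3^-]^2
Substituting: Ksp = s(2s)^2 = 4s^3
With s = 4.15 × 10^-5: Ksp = 2.86 × 10^-13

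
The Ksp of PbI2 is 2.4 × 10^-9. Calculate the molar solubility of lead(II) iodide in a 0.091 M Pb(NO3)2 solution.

8.1 × 10^-5 M

PbI2(s) <=> Pb^2+ + 2 I^-
Ksp = [Pb^2+][I^-]^2
Let s be the molar solubility in this solution. [Pb^2+] = 0.091 + s ≈ 0.091, [I^-] = 2s (common-ion effect: Pb^2+ is already 0.091 M).
Ksp ≈ 0.091 × (2s)^2
s = 8.1 × 10^-5 M
Check: s = 8.1 x 10^-5 ≪ 0.091, so the approximation is valid.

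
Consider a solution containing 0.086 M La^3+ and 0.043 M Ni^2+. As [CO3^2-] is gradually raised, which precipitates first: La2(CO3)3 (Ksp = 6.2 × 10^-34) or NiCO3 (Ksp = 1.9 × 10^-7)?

La2(CO3)3

Precipitation of each salt starts when its ion product equals its Ksp.
For La2(CO3)3: 6.2 × 10^-34 = (0.086)^2 × [CO3^2-]^3  ⇒  [CO3^2-] = 4.4 x 10^-11 M.
For NiCO3: 1.9 × 10^-7 = 0.043 × [CO3^2-]  ⇒  [CO3^2-] = 4.4 x 10^-6 M.
The salt with the lower threshold [CO3^2-] precipitates first: La2(CO3)3.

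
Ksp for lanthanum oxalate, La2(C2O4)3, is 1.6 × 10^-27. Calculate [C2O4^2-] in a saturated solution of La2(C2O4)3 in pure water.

La2(C2O4)3(s) <=> 2 La^3+ + 3 C2O4^2-
Ksp = [La^3+]^2[C2O4^2-]^3
For each mole of La2(C2O4)3 that dissolves: [La^3+] = 2s, [C2O4^2-] = 3s.
Ksp = (2s)^2(3s)^3 = 108s^5
s^5 = 1.6 × 10^-27 / 108, so s = 1.71 × 10^-6 M
[C2O4^2-] = 3s = 5.1 x 10^-6 M

[C2O4^2-] = 5.1 × 10^-6 M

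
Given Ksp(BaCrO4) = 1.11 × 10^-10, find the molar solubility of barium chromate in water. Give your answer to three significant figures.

BaCrO4(s) ⇌ Ba^2+(aq) + CrO4^2-(aq)
Ksp = [Ba^2+][CrO4^2-]
If s mol/L of BaCrO4 dissolves, [Ba^2+] = s and [CrO4^2-] = s.
Ksp = s × s = s^2
s = √(1.11 × 10^-10) = 1.05 x 10^-5 M

s = 1.05 x 10^-5 M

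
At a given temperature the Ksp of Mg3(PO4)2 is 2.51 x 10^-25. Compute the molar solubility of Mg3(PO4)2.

4.71e-6 M

Mg3(PO4)2(s) <=> 3 Mg^2+ + 2 PO4^3-
Ksp = [Mg^2+]^3[PO4^3-]^2
For each mole of Mg3(PO4)2 that dissolves: [Mg^2+] = 3s, [PO4^3-] = 2s.
Substituting: Ksp = (3s)^3(2s)^2 = 108s^5
s^5 = 2.51 x 10^-25 / 108, so s = 4.71 x 10^-6 M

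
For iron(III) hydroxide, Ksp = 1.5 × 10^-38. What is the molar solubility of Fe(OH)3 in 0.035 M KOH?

3.5 x 10^-34 M

Fe(OH)3(s) <=> Fe^3+(aq) + 3 OH^-(aq)
Ksp = [Fe^3+][OH^-]^3
If s mol/L dissolves here, [Fe^3+] = s, [OH^-] = 0.035 + 3s ≈ 0.035 (common-ion effect: OH^- is already 0.035 M).
Ksp ≈ s × (0.035)^3
s = 3.5 × 10^-34 M
Check: 3s = 1.0 × 10^-33 ≪ 0.035, so the approximation is valid.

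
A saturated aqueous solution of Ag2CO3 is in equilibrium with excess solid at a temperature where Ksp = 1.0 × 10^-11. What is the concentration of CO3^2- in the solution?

1.4 x 10^-4 M

Ag2CO3(s) ⇌ 2 Ag^+ + CO3^2-
Ksp = [Ag^+]^2[CO3^2-]
With molar solubility s: [Ag^+] = 2s, [CO3^2-] = s.
Ksp = (2s)^2s = 4s^3
Solving, s = (1.0 × 10^-11/4)^(1/3) = 1.36 × 10^-4 M
[CO3^2-] = s = 1.4 × 10^-4 M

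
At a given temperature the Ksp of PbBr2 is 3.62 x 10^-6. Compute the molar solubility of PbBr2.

9.67 × 10^-3 M

PbBr2(s) ⇌ Pb^2+ + 2 Br^-
Ksp = [Pb^2+][Br^-]^2
If s mol/L of PbBr2 dissolves, [Pb^2+] = s and [Br^-] = 2s.
So Ksp = s × (2s)^2 = 4s^3
s = (3.62 x 10^-6 / 4)^(1/3) = 9.67 × 10^-3 M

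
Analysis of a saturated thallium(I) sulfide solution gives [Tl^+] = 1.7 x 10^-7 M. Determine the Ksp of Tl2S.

Tl2S(s) ⇌ 2 Tl^+(aq) + S^2-(aq)
Stoichiometry gives [S^2-] = (1/2)[Tl^+] = 8.50 x 10^-8 M.
Ksp = [Tl^+]^2[S^2-]
Ksp = (1.7 × 10^-7)^2 × 8.50 × 10^-8 = 2.5 x 10^-21

2.5e-21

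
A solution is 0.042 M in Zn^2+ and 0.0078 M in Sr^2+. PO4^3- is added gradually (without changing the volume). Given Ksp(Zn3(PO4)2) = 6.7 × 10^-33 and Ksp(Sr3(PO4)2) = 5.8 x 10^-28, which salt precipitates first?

Zn3(PO4)2

Each salt begins to precipitate when Q = Ksp, i.e. when [PO4^3-] reaches its threshold.
For Zn3(PO4)2: 6.7 × 10^-33 = (0.042)^3 × [PO4^3-]^2  ⇒  [PO4^3-] = 9.5 x 10^-15 M.
For Sr3(PO4)2: 5.8 x 10^-28 = (0.0078)^3 × [PO4^3-]^2  ⇒  [PO4^3-] = 3.5 × 10^-11 M.
The salt with the lower threshold [PO4^3-] precipitates first: Zn3(PO4)2.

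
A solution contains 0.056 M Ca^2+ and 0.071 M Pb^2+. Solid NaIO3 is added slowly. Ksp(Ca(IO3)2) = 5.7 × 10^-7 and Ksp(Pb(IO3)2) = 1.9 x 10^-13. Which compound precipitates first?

Each salt begins to precipitate when Q = Ksp, i.e. when [IO3^-] reaches its threshold.
For Ca(IO3)2: 5.7 × 10^-7 = 0.056 × [IO3^-]^2  ⇒  [IO3^-] = 3.2 × 10^-3 M.
For Pb(IO3)2: 1.9 x 10^-13 = 0.071 × [IO3^-]^2  ⇒  [IO3^-] = 1.6 x 10^-6 M.
The salt with the lower threshold [IO3^-] precipitates first: Pb(IO3)2.

Pb(IO3)2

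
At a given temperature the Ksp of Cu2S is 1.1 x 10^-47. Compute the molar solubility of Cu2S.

1.4 x 10^-16 M

Cu2S(s) ⇌ 2 Cu^+(aq) + S^2-(aq)
Ksp = [Cu^+]^2[S^2-]
With molar solubility s: [Cu^+] = 2s, [S^2-] = s.
Substituting: Ksp = (2s)^2s = 4s^3
s^3 = 1.1 x 10^-47 / 4, so s = 1.4 × 10^-16 M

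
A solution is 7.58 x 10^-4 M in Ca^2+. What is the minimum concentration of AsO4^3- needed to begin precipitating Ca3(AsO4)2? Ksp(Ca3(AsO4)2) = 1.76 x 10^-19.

Ca3(AsO4)2(s) ⇌ 3 Ca^2+(aq) + 2 AsO4^3-(aq)
Ksp = [Ca^2+]^3[AsO4^3-]^2
Precipitation begins when Q = Ksp. With [Ca^2+] = 7.58 x 10^-4 M:
1.76 x 10^-19 = (7.58 x 10^-4)^3 × [AsO4^3-]^2
[AsO4^3-] = (1.76 x 10^-19 / 4.355 × 10^-10)^(1/2) = 2.01 × 10^-5 M

[AsO4^3-] ≈ 2.01 × 10^-5 M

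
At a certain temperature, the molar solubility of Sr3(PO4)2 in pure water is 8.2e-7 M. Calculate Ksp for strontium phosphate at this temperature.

Sr3(PO4)2(s) ⇌ 3 Sr^2+(aq) + 2 PO4^3-(aq)
Let s = molar solubility. Then [Sr^2+] = 3s and [PO4^3-] = 2s.
Ksp = [Sr^2+]^3[PO4^3-]^2
So Ksp = (3s)^3 × (2s)^2 = 108s^5
With s = 8.2 × 10^-7: Ksp = 4.0 × 10^-29

Ksp ≈ 4.0 × 10^-29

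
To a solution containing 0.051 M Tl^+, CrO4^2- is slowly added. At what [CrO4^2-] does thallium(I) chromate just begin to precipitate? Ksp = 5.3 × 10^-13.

[CrO4^2-] ≈ 2.0e-10 M

Tl2CrO4(s) <=> 2 Tl^+ + CrO4^2-
Ksp = [Tl^+]^2[CrO4^2-]
Precipitation begins when Q = Ksp. With [Tl^+] = 0.051 M:
5.3 × 10^-13 = (0.051)^2 × [CrO4^2-]
[CrO4^2-] = (5.3 × 10^-13 / 2.60 × 10^-3) = 2.0 × 10^-10 M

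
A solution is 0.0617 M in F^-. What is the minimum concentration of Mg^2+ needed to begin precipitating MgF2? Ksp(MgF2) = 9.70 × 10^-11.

MgF2(s) ⇌ Mg^2+(aq) + 2 F^-(aq)
Ksp = [Mg^2+][F^-]^2
Precipitation begins when Q = Ksp. With [F^-] = 0.0617 M:
9.70 × 10^-11 = (0.0617)^2 × [Mg^2+]
[Mg^2+] = (9.70 × 10^-11 / 3.807 × 10^-3) = 2.55 × 10^-8 M

[Mg^2+] ≈ 2.55 × 10^-8 M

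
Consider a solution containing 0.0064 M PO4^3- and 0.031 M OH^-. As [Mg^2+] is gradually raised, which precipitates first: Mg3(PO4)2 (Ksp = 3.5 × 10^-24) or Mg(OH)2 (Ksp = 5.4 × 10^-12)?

Each salt begins to precipitate when Q = Ksp, i.e. when [Mg^2+] reaches its threshold.
For Mg3(PO4)2: 3.5 × 10^-24 = (0.0064)^2 × [Mg^2+]^3  ⇒  [Mg^2+] = 4.4 × 10^-7 M.
For Mg(OH)2: 5.4 × 10^-12 = (0.031)^2 × [Mg^2+]  ⇒  [Mg^2+] = 5.6 × 10^-9 M.
The salt with the lower threshold [Mg^2+] precipitates first: Mg(OH)2.

Mg(OH)2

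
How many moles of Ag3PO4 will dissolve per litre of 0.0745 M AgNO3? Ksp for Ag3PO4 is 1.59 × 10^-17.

Ag3PO4(s) ⇌ 3 Ag^+(aq) + PO4^3-(aq)
Ksp = [Ag^+]^3[PO4^3-]
If s mol/L dissolves here, [Ag^+] = 0.0745 + 3s ≈ 0.0745, [PO4^3-] = s (Ksp is small, so little additional dissolves).
Ksp ≈ (0.0745)^3 × s
s = 3.85 × 10^-14 M
Check: 3s = 1.2 × 10^-13 ≪ 0.0745, so the approximation is valid.

3.85 × 10^-14 M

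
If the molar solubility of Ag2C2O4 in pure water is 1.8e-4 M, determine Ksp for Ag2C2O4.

Ag2C2O4(s) <=> 2 Ag^+ + C2O4^2-
Let s = molar solubility. Then [Ag^+] = 2s and [C2O4^2-] = s.
Ksp = [Ag^+]^2[C2O4^2-]
Ksp = (2s)^2s = 4s^3
With s = 1.8 x 10^-4: Ksp = 2.3 × 10^-11

Ksp = 2.3 × 10^-11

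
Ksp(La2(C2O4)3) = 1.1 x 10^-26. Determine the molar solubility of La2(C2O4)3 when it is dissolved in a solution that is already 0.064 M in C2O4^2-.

La2(C2O4)3(s) ⇌ 2 La^3+ + 3 C2O4^2-
Ksp = [La^3+]^2[C2O4^2-]^3
Let s be the molar solubility in this solution. [La^3+] = 2s, [C2O4^2-] = 0.064 + 3s ≈ 0.064 (Ksp is small, so little additional dissolves).
Ksp ≈ (2s)^2 × (0.064)^3
s = 3.2 × 10^-12 M
Check: 3s = 9.7 x 10^-12 ≪ 0.064, so the approximation is valid.

s ≈ 3.2 × 10^-12 M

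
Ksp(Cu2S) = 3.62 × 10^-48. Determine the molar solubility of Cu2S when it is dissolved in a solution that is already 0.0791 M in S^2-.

s = 3.38 × 10^-24 M

Cu2S(s) ⇌ 2 Cu^+(aq) + S^2-(aq)
Ksp = [Cu^+]^2[S^2-]
Let s be the molar solubility in this solution. [Cu^+] = 2s, [S^2-] = 0.0791 + s ≈ 0.0791 (Ksp is small, so little additional dissolves).
Ksp ≈ (2s)^2 × 0.0791
s = 3.38 x 10^-24 M
Check: s = 3.4 x 10^-24 ≪ 0.0791, so the approximation is valid.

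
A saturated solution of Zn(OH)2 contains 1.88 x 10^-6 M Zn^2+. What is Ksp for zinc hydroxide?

Zn(OH)2(s) ⇌ Zn^2+(aq) + 2 OH^-(aq)
Stoichiometry gives [OH^-] = (2/1)[Zn^2+] = 3.760 x 10^-6 M.
Ksp = [Zn^2+][OH^-]^2
Ksp = 1.88 × 10^-6 × (3.760 x 10^-6)^2 = 2.66 × 10^-17

Ksp ≈ 2.66 × 10^-17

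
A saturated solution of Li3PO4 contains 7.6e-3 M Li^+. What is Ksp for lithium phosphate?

Ksp = 1.1e-9

Li3PO4(s) ⇌ 3 Li^+(aq) + PO4^3-(aq)
Stoichiometry gives [PO4^3-] = (1/3)[Li^+] = 2.53 × 10^-3 M.
Ksp = [Li^+]^3[PO4^3-]
Ksp = (7.6 × 10^-3)^3 × 2.53 × 10^-3 = 1.1 × 10^-9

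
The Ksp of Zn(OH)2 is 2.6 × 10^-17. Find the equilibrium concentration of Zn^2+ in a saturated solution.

Zn(OH)2(s) ⇌ Zn^2+(aq) + 2 OH^-(aq)
Ksp = [Zn^2+][OH^-]^2
Let s = molar solubility. Then [Zn^2+] = s and [OH^-] = 2s.
So Ksp = s × (2s)^2 = 4s^3
Solving, s = (2.6 × 10^-17/4)^(1/3) = 1.87 x 10^-6 M
[Zn^2+] = s = 1.9 x 10^-6 M

1.9 x 10^-6 M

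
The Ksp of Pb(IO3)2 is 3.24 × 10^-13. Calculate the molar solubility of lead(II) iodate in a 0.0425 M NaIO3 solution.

1.79 × 10^-10 M

Pb(IO3)2(s) ⇌ Pb^2+(aq) + 2 IO3^-(aq)
Ksp = [Pb^2+][IO3^-]^2
Let s be the molar solubility in this solution. [Pb^2+] = s, [IO3^-] = 0.0425 + 2s ≈ 0.0425 (since IO3^- from NaIO3 dominates).
Ksp ≈ s × (0.0425)^2
s = 1.79 x 10^-10 M
Check: 2s = 3.6 × 10^-10 ≪ 0.0425, so the approximation is valid.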